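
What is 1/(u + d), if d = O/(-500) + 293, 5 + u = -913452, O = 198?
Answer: -250/228291099 ≈ -1.0951e-6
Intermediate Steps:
u = -913457 (u = -5 - 913452 = -913457)
d = 73151/250 (d = 198/(-500) + 293 = -1/500*198 + 293 = -99/250 + 293 = 73151/250 ≈ 292.60)
1/(u + d) = 1/(-913457 + 73151/250) = 1/(-228291099/250) = -250/228291099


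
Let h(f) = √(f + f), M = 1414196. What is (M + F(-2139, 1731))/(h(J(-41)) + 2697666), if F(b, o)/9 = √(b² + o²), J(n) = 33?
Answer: 635838077756/1212900307915 - 707098*√66/3638700923745 - 9*√13881417/1212900307915 + 12139497*√841298/1212900307915 ≈ 0.53341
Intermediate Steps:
F(b, o) = 9*√(b² + o²)
h(f) = √2*√f (h(f) = √(2*f) = √2*√f)
(M + F(-2139, 1731))/(h(J(-41)) + 2697666) = (1414196 + 9*√((-2139)² + 1731²))/(√2*√33 + 2697666) = (1414196 + 9*√(4575321 + 2996361))/(√66 + 2697666) = (1414196 + 9*√7571682)/(2697666 + √66) = (1414196 + 9*(3*√841298))/(2697666 + √66) = (1414196 + 27*√841298)/(2697666 + √66)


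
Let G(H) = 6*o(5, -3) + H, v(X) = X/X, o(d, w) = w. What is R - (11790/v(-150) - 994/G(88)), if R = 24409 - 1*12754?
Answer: -604/5 ≈ -120.80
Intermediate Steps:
v(X) = 1
R = 11655 (R = 24409 - 12754 = 11655)
G(H) = -18 + H (G(H) = 6*(-3) + H = -18 + H)
R - (11790/v(-150) - 994/G(88)) = 11655 - (11790/1 - 994/(-18 + 88)) = 11655 - (11790*1 - 994/70) = 11655 - (11790 - 994*1/70) = 11655 - (11790 - 71/5) = 11655 - 1*58879/5 = 11655 - 58879/5 = -604/5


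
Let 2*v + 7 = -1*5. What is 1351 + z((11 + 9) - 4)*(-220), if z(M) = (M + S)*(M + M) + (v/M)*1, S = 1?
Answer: -236493/2 ≈ -1.1825e+5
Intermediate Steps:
v = -6 (v = -7/2 + (-1*5)/2 = -7/2 + (½)*(-5) = -7/2 - 5/2 = -6)
z(M) = -6/M + 2*M*(1 + M) (z(M) = (M + 1)*(M + M) - 6/M*1 = (1 + M)*(2*M) - 6/M = 2*M*(1 + M) - 6/M = -6/M + 2*M*(1 + M))
1351 + z((11 + 9) - 4)*(-220) = 1351 + (2*(-3 + ((11 + 9) - 4)²*(1 + ((11 + 9) - 4)))/((11 + 9) - 4))*(-220) = 1351 + (2*(-3 + (20 - 4)²*(1 + (20 - 4)))/(20 - 4))*(-220) = 1351 + (2*(-3 + 16²*(1 + 16))/16)*(-220) = 1351 + (2*(1/16)*(-3 + 256*17))*(-220) = 1351 + (2*(1/16)*(-3 + 4352))*(-220) = 1351 + (2*(1/16)*4349)*(-220) = 1351 + (4349/8)*(-220) = 1351 - 239195/2 = -236493/2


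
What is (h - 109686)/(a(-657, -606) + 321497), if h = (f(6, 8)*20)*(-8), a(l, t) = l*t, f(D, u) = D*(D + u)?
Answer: -123126/719639 ≈ -0.17109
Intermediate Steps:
h = -13440 (h = ((6*(6 + 8))*20)*(-8) = ((6*14)*20)*(-8) = (84*20)*(-8) = 1680*(-8) = -13440)
(h - 109686)/(a(-657, -606) + 321497) = (-13440 - 109686)/(-657*(-606) + 321497) = -123126/(398142 + 321497) = -123126/719639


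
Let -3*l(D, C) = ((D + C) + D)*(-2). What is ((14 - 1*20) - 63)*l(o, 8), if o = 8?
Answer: -1104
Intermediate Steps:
l(D, C) = 2*C/3 + 4*D/3 (l(D, C) = -((D + C) + D)*(-2)/3 = -((C + D) + D)*(-2)/3 = -(C + 2*D)*(-2)/3 = -(-4*D - 2*C)/3 = 2*C/3 + 4*D/3)
((14 - 1*20) - 63)*l(o, 8) = ((14 - 1*20) - 63)*((⅔)*8 + (4/3)*8) = ((14 - 20) - 63)*(16/3 + 32/3) = (-6 - 63)*16 = -69*16 = -1104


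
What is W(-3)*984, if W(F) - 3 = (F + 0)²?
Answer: 11808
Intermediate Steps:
W(F) = 3 + F² (W(F) = 3 + (F + 0)² = 3 + F²)
W(-3)*984 = (3 + (-3)²)*984 = (3 + 9)*984 = 12*984 = 11808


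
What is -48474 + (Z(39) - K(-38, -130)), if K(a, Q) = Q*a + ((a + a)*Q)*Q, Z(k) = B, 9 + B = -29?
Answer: 1230948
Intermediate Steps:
B = -38 (B = -9 - 29 = -38)
Z(k) = -38
K(a, Q) = Q*a + 2*a*Q**2 (K(a, Q) = Q*a + ((2*a)*Q)*Q = Q*a + (2*Q*a)*Q = Q*a + 2*a*Q**2)
-48474 + (Z(39) - K(-38, -130)) = -48474 + (-38 - (-130)*(-38)*(1 + 2*(-130))) = -48474 + (-38 - (-130)*(-38)*(1 - 260)) = -48474 + (-38 - (-130)*(-38)*(-259)) = -48474 + (-38 - 1*(-1279460)) = -48474 + (-38 + 1279460) = -48474 + 1279422 = 1230948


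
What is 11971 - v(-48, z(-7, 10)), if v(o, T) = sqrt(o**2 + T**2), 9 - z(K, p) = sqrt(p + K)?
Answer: 11971 - sqrt(2388 - 18*sqrt(3)) ≈ 11922.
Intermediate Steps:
z(K, p) = 9 - sqrt(K + p) (z(K, p) = 9 - sqrt(p + K) = 9 - sqrt(K + p))
v(o, T) = sqrt(T**2 + o**2)
11971 - v(-48, z(-7, 10)) = 11971 - sqrt((9 - sqrt(-7 + 10))**2 + (-48)**2) = 11971 - sqrt((9 - sqrt(3))**2 + 2304) = 11971 - sqrt(2304 + (9 - sqrt(3))**2)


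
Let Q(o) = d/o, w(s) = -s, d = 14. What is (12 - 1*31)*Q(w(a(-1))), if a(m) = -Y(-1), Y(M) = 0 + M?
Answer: 266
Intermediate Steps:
Y(M) = M
a(m) = 1 (a(m) = -1*(-1) = 1)
Q(o) = 14/o
(12 - 1*31)*Q(w(a(-1))) = (12 - 1*31)*(14/((-1*1))) = (12 - 31)*(14/(-1)) = -266*(-1) = -19*(-14) = 266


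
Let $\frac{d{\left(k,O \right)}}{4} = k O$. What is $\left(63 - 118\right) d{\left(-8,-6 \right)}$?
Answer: $-10560$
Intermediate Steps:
$d{\left(k,O \right)} = 4 O k$ ($d{\left(k,O \right)} = 4 k O = 4 O k$)
$\left(63 - 118\right) d{\left(-8,-6 \right)} = \left(63 - 118\right) 4 \left(-6\right) \left(-8\right) = \left(-55\right) 192 = -10560$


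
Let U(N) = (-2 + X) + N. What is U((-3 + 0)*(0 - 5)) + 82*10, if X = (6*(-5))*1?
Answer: 803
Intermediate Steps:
X = -30 (X = -30*1 = -30)
U(N) = -32 + N (U(N) = (-2 - 30) + N = -32 + N)
U((-3 + 0)*(0 - 5)) + 82*10 = (-32 + (-3 + 0)*(0 - 5)) + 82*10 = (-32 - 3*(-5)) + 820 = (-32 + 15) + 820 = -17 + 820 = 803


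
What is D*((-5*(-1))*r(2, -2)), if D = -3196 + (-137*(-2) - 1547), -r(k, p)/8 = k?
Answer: 357520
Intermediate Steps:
r(k, p) = -8*k
D = -4469 (D = -3196 + (274 - 1547) = -3196 - 1273 = -4469)
D*((-5*(-1))*r(2, -2)) = -4469*(-5*(-1))*(-8*2) = -22345*(-16) = -4469*(-80) = 357520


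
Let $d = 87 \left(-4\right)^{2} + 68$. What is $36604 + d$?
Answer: $38064$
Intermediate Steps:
$d = 1460$ ($d = 87 \cdot 16 + 68 = 1392 + 68 = 1460$)
$36604 + d = 36604 + 1460 = 38064$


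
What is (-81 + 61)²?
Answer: 400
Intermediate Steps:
(-81 + 61)² = (-20)² = 400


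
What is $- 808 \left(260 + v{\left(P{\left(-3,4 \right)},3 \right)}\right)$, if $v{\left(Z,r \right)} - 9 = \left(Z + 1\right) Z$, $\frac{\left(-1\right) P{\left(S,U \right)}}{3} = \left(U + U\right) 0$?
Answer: $-217352$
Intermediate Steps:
$P{\left(S,U \right)} = 0$ ($P{\left(S,U \right)} = - 3 \left(U + U\right) 0 = - 3 \cdot 2 U 0 = \left(-3\right) 0 = 0$)
$v{\left(Z,r \right)} = 9 + Z \left(1 + Z\right)$ ($v{\left(Z,r \right)} = 9 + \left(Z + 1\right) Z = 9 + \left(1 + Z\right) Z = 9 + Z \left(1 + Z\right)$)
$- 808 \left(260 + v{\left(P{\left(-3,4 \right)},3 \right)}\right) = - 808 \left(260 + \left(9 + 0 + 0^{2}\right)\right) = - 808 \left(260 + \left(9 + 0 + 0\right)\right) = - 808 \left(260 + 9\right) = \left(-808\right) 269 = -217352$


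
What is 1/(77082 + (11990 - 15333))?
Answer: 1/73739 ≈ 1.3561e-5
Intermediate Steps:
1/(77082 + (11990 - 15333)) = 1/(77082 - 3343) = 1/73739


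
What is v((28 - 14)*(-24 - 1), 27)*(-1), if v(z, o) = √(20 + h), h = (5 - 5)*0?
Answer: -2*√5 ≈ -4.4721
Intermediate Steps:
h = 0 (h = 0*0 = 0)
v(z, o) = 2*√5 (v(z, o) = √(20 + 0) = √20 = 2*√5)
v((28 - 14)*(-24 - 1), 27)*(-1) = (2*√5)*(-1) = -2*√5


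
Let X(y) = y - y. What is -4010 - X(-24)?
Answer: -4010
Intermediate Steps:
X(y) = 0
-4010 - X(-24) = -4010 - 1*0 = -4010 + 0 = -4010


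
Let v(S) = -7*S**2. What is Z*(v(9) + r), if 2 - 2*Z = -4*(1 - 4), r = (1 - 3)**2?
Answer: 2815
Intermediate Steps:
r = 4 (r = (-2)**2 = 4)
Z = -5 (Z = 1 - (-2)*(1 - 4) = 1 - (-2)*(-3) = 1 - 1/2*12 = 1 - 6 = -5)
Z*(v(9) + r) = -5*(-7*9**2 + 4) = -5*(-7*81 + 4) = -5*(-567 + 4) = -5*(-563) = 2815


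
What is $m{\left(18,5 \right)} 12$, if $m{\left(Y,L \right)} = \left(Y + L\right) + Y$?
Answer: $492$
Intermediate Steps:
$m{\left(Y,L \right)} = L + 2 Y$ ($m{\left(Y,L \right)} = \left(L + Y\right) + Y = L + 2 Y$)
$m{\left(18,5 \right)} 12 = \left(5 + 2 \cdot 18\right) 12 = \left(5 + 36\right) 12 = 41 \cdot 12 = 492$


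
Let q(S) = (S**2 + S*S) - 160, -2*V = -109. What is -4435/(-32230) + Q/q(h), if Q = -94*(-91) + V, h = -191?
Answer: 120065765/469281692 ≈ 0.25585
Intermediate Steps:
V = 109/2 (V = -1/2*(-109) = 109/2 ≈ 54.500)
Q = 17217/2 (Q = -94*(-91) + 109/2 = 8554 + 109/2 = 17217/2 ≈ 8608.5)
q(S) = -160 + 2*S**2 (q(S) = (S**2 + S**2) - 160 = 2*S**2 - 160 = -160 + 2*S**2)
-4435/(-32230) + Q/q(h) = -4435/(-32230) + 17217/(2*(-160 + 2*(-191)**2)) = -4435*(-1/32230) + 17217/(2*(-160 + 2*36481)) = 887/6446 + 17217/(2*(-160 + 72962)) = 887/6446 + (17217/2)/72802 = 887/6446 + (17217/2)*(1/72802) = 887/6446 + 17217/145604 = 120065765/469281692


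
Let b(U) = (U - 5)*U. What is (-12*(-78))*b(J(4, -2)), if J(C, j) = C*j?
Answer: 97344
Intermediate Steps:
b(U) = U*(-5 + U) (b(U) = (-5 + U)*U = U*(-5 + U))
(-12*(-78))*b(J(4, -2)) = (-12*(-78))*((4*(-2))*(-5 + 4*(-2))) = 936*(-8*(-5 - 8)) = 936*(-8*(-13)) = 936*104 = 97344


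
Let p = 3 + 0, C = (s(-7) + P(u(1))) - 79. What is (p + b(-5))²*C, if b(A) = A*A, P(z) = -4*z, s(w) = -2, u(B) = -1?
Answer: -60368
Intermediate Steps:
C = -77 (C = (-2 - 4*(-1)) - 79 = (-2 + 4) - 79 = 2 - 79 = -77)
p = 3
b(A) = A²
(p + b(-5))²*C = (3 + (-5)²)²*(-77) = (3 + 25)²*(-77) = 28²*(-77) = 784*(-77) = -60368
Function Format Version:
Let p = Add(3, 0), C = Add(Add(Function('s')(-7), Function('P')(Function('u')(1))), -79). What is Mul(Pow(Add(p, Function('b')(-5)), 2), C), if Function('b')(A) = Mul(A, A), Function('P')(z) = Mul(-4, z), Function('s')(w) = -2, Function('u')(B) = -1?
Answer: -60368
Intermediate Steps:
C = -77 (C = Add(Add(-2, Mul(-4, -1)), -79) = Add(Add(-2, 4), -79) = Add(2, -79) = -77)
p = 3
Function('b')(A) = Pow(A, 2)
Mul(Pow(Add(p, Function('b')(-5)), 2), C) = Mul(Pow(Add(3, Pow(-5, 2)), 2), -77) = Mul(Pow(Add(3, 25), 2), -77) = Mul(Pow(28, 2), -77) = Mul(784, -77) = -60368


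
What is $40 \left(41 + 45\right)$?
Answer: $3440$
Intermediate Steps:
$40 \left(41 + 45\right) = 40 \cdot 86 = 3440$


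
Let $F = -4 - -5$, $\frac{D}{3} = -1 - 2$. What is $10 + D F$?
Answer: $1$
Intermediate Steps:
$D = -9$ ($D = 3 \left(-1 - 2\right) = 3 \left(-3\right) = -9$)
$F = 1$ ($F = -4 + 5 = 1$)
$10 + D F = 10 - 9 = 1$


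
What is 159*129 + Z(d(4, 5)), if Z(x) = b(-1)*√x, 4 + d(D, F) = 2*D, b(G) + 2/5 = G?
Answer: 102541/5 ≈ 20508.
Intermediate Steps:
b(G) = -⅖ + G
d(D, F) = -4 + 2*D
Z(x) = -7*√x/5 (Z(x) = (-⅖ - 1)*√x = -7*√x/5)
159*129 + Z(d(4, 5)) = 159*129 - 7*√(-4 + 2*4)/5 = 20511 - 7*√(-4 + 8)/5 = 20511 - 7*√4/5 = 20511 - 7/5*2 = 20511 - 14/5 = 102541/5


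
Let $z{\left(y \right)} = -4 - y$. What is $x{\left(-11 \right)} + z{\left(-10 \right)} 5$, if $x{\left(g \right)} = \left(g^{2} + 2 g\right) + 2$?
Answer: $131$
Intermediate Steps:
$x{\left(g \right)} = 2 + g^{2} + 2 g$
$x{\left(-11 \right)} + z{\left(-10 \right)} 5 = \left(2 + \left(-11\right)^{2} + 2 \left(-11\right)\right) + \left(-4 - -10\right) 5 = \left(2 + 121 - 22\right) + \left(-4 + 10\right) 5 = 101 + 6 \cdot 5 = 101 + 30 = 131$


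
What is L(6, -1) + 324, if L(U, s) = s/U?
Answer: 1943/6 ≈ 323.83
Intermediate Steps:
L(6, -1) + 324 = -1/6 + 324 = 1943/6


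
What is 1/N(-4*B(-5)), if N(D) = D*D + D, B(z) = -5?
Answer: 1/420 ≈ 0.0023810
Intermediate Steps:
N(D) = D + D**2 (N(D) = D**2 + D = D + D**2)
1/N(-4*B(-5)) = 1/((-4*(-5))*(1 - 4*(-5))) = 1/(20*(1 + 20)) = 1/(20*21) = 1/420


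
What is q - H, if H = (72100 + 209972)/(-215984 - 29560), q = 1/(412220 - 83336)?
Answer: 3865383883/3364812204 ≈ 1.1488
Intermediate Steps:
q = 1/328884 ≈ 3.0406e-6
H = -11753/10231 (H = 282072/(-245544) = 282072*(-1/245544) = -11753/10231 ≈ -1.1488)
q - H = 1/328884 - 1*(-11753/10231) = 1/328884 + 11753/10231 = 3865383883/3364812204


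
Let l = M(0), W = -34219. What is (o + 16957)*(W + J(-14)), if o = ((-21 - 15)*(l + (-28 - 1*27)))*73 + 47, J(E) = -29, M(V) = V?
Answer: -5532558912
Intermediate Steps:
l = 0
o = 144587 (o = ((-21 - 15)*(0 + (-28 - 1*27)))*73 + 47 = -36*(0 + (-28 - 27))*73 + 47 = -36*(0 - 55)*73 + 47 = -36*(-55)*73 + 47 = 1980*73 + 47 = 144540 + 47 = 144587)
(o + 16957)*(W + J(-14)) = (144587 + 16957)*(-34219 - 29) = 161544*(-34248) = -5532558912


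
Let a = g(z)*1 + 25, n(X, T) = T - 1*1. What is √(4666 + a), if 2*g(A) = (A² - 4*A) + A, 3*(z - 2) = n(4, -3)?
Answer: 2*√10553/3 ≈ 68.485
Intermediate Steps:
n(X, T) = -1 + T (n(X, T) = T - 1 = -1 + T)
z = ⅔ (z = 2 + (-1 - 3)/3 = 2 + (⅓)*(-4) = 2 - 4/3 = ⅔ ≈ 0.66667)
g(A) = A²/2 - 3*A/2 (g(A) = ((A² - 4*A) + A)/2 = (A² - 3*A)/2 = A²/2 - 3*A/2)
a = 218/9 (a = ((½)*(⅔)*(-3 + ⅔))*1 + 25 = ((½)*(⅔)*(-7/3))*1 + 25 = -7/9*1 + 25 = -7/9 + 25 = 218/9 ≈ 24.222)
√(4666 + a) = √(4666 + 218/9) = √(42212/9) = 2*√10553/3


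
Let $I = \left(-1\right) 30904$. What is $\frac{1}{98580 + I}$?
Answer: $\frac{1}{67676} \approx 1.4776 \cdot 10^{-5}$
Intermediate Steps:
$I = -30904$
$\frac{1}{98580 + I} = \frac{1}{98580 - 30904} = \frac{1}{67676}$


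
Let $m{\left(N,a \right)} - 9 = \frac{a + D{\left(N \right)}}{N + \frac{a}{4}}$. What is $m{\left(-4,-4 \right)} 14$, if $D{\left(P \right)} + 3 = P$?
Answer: $\frac{784}{5} \approx 156.8$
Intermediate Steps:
$D{\left(P \right)} = -3 + P$
$m{\left(N,a \right)} = 9 + \frac{-3 + N + a}{N + \frac{a}{4}}$ ($m{\left(N,a \right)} = 9 + \frac{a + \left(-3 + N\right)}{N + \frac{a}{4}} = 9 + \frac{-3 + N + a}{N + a \frac{1}{4}} = 9 + \frac{-3 + N + a}{N + \frac{a}{4}}$)
$m{\left(-4,-4 \right)} 14 = \frac{-12 + 13 \left(-4\right) + 40 \left(-4\right)}{-4 + 4 \left(-4\right)} 14 = \frac{-12 - 52 - 160}{-4 - 16} \cdot 14 = \frac{1}{-20} \left(-224\right) 14 = \left(- \frac{1}{20}\right) \left(-224\right) 14 = \frac{56}{5} \cdot 14 = \frac{784}{5}$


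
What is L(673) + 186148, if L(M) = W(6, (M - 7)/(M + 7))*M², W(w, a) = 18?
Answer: 8338870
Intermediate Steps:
L(M) = 18*M²
L(673) + 186148 = 18*673² + 186148 = 18*452929 + 186148 = 8152722 + 186148 = 8338870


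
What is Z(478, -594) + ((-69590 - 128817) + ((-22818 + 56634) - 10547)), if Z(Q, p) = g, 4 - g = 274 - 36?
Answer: -175372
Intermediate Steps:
g = -234 (g = 4 - (274 - 36) = 4 - 1*238 = 4 - 238 = -234)
Z(Q, p) = -234
Z(478, -594) + ((-69590 - 128817) + ((-22818 + 56634) - 10547)) = -234 + ((-69590 - 128817) + ((-22818 + 56634) - 10547)) = -234 + (-198407 + (33816 - 10547)) = -234 + (-198407 + 23269) = -234 - 175138 = -175372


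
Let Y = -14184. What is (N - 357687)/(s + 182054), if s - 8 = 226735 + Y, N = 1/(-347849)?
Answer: -124421065264/137265737437 ≈ -0.90642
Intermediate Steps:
N = -1/347849 ≈ -2.8748e-6
s = 212559 (s = 8 + (226735 - 14184) = 8 + 212551 = 212559)
(N - 357687)/(s + 182054) = (-1/347849 - 357687)/(212559 + 182054) = -124421065264/347849/394613 = -124421065264/347849*1/394613 = -124421065264/137265737437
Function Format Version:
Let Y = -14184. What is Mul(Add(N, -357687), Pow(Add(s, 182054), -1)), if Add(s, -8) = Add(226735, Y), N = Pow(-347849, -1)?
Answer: Rational(-124421065264, 137265737437) ≈ -0.90642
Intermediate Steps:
N = Rational(-1, 347849) ≈ -2.8748e-6
s = 212559 (s = Add(8, Add(226735, -14184)) = Add(8, 212551) = 212559)
Mul(Add(N, -357687), Pow(Add(s, 182054), -1)) = Mul(Add(Rational(-1, 347849), -357687), Pow(Add(212559, 182054), -1)) = Mul(Rational(-124421065264, 347849), Pow(394613, -1)) = Mul(Rational(-124421065264, 347849), Rational(1, 394613)) = Rational(-124421065264, 137265737437)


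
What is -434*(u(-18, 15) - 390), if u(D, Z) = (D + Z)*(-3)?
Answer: 165354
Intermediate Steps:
u(D, Z) = -3*D - 3*Z
-434*(u(-18, 15) - 390) = -434*((-3*(-18) - 3*15) - 390) = -434*((54 - 45) - 390) = -434*(9 - 390) = -434*(-381) = 165354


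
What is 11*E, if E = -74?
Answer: -814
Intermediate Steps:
11*E = 11*(-74) = -814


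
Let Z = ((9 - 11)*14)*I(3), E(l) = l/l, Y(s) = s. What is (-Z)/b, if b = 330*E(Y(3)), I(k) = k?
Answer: 14/55 ≈ 0.25455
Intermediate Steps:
E(l) = 1
Z = -84 (Z = ((9 - 11)*14)*3 = -2*14*3 = -28*3 = -84)
b = 330 (b = 330*1 = 330)
(-Z)/b = -1*(-84)/330 = 84*(1/330) = 14/55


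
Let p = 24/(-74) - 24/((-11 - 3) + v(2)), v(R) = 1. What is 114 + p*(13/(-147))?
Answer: 206438/1813 ≈ 113.87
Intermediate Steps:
p = 732/481 (p = 24/(-74) - 24/((-11 - 3) + 1) = 24*(-1/74) - 24/(-14 + 1) = -12/37 - 24/(-13) = -12/37 - 24*(-1/13) = -12/37 + 24/13 = 732/481 ≈ 1.5218)
114 + p*(13/(-147)) = 114 + 732*(13/(-147))/481 = 114 + 732*(13*(-1/147))/481 = 114 + (732/481)*(-13/147) = 114 - 244/1813 = 206438/1813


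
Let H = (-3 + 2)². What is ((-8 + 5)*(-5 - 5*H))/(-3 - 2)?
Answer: -6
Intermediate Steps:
H = 1 (H = (-1)² = 1)
((-8 + 5)*(-5 - 5*H))/(-3 - 2) = ((-8 + 5)*(-5 - 5*1))/(-3 - 2) = (-3*(-5 - 5))/(-5) = -(-3)*(-10)/5 = -⅕*30 = -6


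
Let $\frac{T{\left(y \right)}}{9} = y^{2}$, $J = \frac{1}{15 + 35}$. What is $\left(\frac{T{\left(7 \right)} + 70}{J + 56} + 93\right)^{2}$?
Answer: $\frac{81820597849}{7845601} \approx 10429.0$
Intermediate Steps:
$J = \frac{1}{50} \approx 0.02$
$T{\left(y \right)} = 9 y^{2}$
$\left(\frac{T{\left(7 \right)} + 70}{J + 56} + 93\right)^{2} = \left(\frac{9 \cdot 7^{2} + 70}{\frac{1}{50} + 56} + 93\right)^{2} = \left(\frac{9 \cdot 49 + 70}{\frac{2801}{50}} + 93\right)^{2} = \left(\left(441 + 70\right) \frac{50}{2801} + 93\right)^{2} = \left(511 \cdot \frac{50}{2801} + 93\right)^{2} = \left(\frac{25550}{2801} + 93\right)^{2} = \left(\frac{286043}{2801}\right)^{2} = \frac{81820597849}{7845601}$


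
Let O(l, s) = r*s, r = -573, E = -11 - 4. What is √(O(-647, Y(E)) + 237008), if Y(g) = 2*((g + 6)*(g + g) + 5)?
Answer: I*√78142 ≈ 279.54*I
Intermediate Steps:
E = -15
Y(g) = 10 + 4*g*(6 + g) (Y(g) = 2*((6 + g)*(2*g) + 5) = 2*(2*g*(6 + g) + 5) = 2*(5 + 2*g*(6 + g)) = 10 + 4*g*(6 + g))
O(l, s) = -573*s
√(O(-647, Y(E)) + 237008) = √(-573*(10 + 4*(-15)² + 24*(-15)) + 237008) = √(-573*(10 + 4*225 - 360) + 237008) = √(-573*(10 + 900 - 360) + 237008) = √(-573*550 + 237008) = √(-315150 + 237008) = √(-78142) = I*√78142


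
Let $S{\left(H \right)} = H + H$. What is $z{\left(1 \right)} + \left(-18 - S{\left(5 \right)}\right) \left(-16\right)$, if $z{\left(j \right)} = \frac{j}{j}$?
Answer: $449$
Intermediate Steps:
$S{\left(H \right)} = 2 H$
$z{\left(j \right)} = 1$
$z{\left(1 \right)} + \left(-18 - S{\left(5 \right)}\right) \left(-16\right) = 1 + \left(-18 - 2 \cdot 5\right) \left(-16\right) = 1 + \left(-18 - 10\right) \left(-16\right) = 1 - -448 = 1 + 448 = 449$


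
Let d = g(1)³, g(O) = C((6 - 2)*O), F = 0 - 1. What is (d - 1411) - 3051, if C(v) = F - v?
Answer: -4587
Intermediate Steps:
F = -1
C(v) = -1 - v
g(O) = -1 - 4*O (g(O) = -1 - (6 - 2)*O = -1 - 4*O)
d = -125 (d = (-1 - 4*1)³ = (-1 - 4)³ = (-5)³ = -125)
(d - 1411) - 3051 = (-125 - 1411) - 3051 = -1536 - 3051 = -4587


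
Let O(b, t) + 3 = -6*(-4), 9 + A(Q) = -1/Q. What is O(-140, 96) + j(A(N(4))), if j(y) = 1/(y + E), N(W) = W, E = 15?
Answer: 487/23 ≈ 21.174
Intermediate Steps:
A(Q) = -9 - 1/Q
O(b, t) = 21 (O(b, t) = -3 - 6*(-4) = -3 + 24 = 21)
j(y) = 1/(15 + y) (j(y) = 1/(y + 15) = 1/(15 + y))
O(-140, 96) + j(A(N(4))) = 21 + 1/(15 + (-9 - 1/4)) = 21 + 1/(15 + (-9 - 1*¼)) = 21 + 1/(15 + (-9 - ¼)) = 21 + 1/(15 - 37/4) = 21 + 1/(23/4) = 21 + 4/23 = 487/23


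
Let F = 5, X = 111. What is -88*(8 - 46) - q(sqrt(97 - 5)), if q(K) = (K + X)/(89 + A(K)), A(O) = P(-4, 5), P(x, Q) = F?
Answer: 314225/94 - sqrt(23)/47 ≈ 3342.7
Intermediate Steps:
P(x, Q) = 5
A(O) = 5
q(K) = 111/94 + K/94 (q(K) = (K + 111)/(89 + 5) = (111 + K)/94 = (111 + K)*(1/94) = 111/94 + K/94)
-88*(8 - 46) - q(sqrt(97 - 5)) = -88*(8 - 46) - (111/94 + sqrt(97 - 5)/94) = -88*(-38) - (111/94 + sqrt(92)/94) = 3344 - (111/94 + (2*sqrt(23))/94) = 3344 - (111/94 + sqrt(23)/47) = 3344 + (-111/94 - sqrt(23)/47) = 314225/94 - sqrt(23)/47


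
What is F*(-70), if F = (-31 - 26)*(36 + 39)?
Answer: 299250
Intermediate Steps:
F = -4275 (F = -57*75 = -4275)
F*(-70) = -4275*(-70) = 299250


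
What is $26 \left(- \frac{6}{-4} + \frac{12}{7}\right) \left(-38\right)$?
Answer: $- \frac{22230}{7} \approx -3175.7$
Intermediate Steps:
$26 \left(- \frac{6}{-4} + \frac{12}{7}\right) \left(-38\right) = 26 \left(\left(-6\right) \left(- \frac{1}{4}\right) + 12 \cdot \frac{1}{7}\right) \left(-38\right) = 26 \left(\frac{3}{2} + \frac{12}{7}\right) \left(-38\right) = 26 \cdot \frac{45}{14} \left(-38\right) = \frac{585}{7} \left(-38\right) = - \frac{22230}{7}$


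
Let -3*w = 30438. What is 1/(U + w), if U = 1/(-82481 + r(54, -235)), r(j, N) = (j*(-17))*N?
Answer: -133249/1351944353 ≈ -9.8561e-5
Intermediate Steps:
w = -10146 (w = -⅓*30438 = -10146)
r(j, N) = -17*N*j (r(j, N) = (-17*j)*N = -17*N*j)
U = 1/133249 (U = 1/(-82481 - 17*(-235)*54) = 1/(-82481 + 215730) = 1/133249 ≈ 7.5047e-6)
1/(U + w) = 1/(1/133249 - 10146) = 1/(-1351944353/133249) = -133249/1351944353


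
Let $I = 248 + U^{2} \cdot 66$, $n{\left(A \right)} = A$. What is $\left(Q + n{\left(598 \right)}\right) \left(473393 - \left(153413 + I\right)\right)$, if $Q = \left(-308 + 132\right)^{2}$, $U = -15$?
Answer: $9626344268$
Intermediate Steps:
$Q = 30976$ ($Q = \left(-176\right)^{2} = 30976$)
$I = 15098$ ($I = 248 + \left(-15\right)^{2} \cdot 66 = 248 + 225 \cdot 66 = 248 + 14850 = 15098$)
$\left(Q + n{\left(598 \right)}\right) \left(473393 - \left(153413 + I\right)\right) = \left(30976 + 598\right) \left(473393 - 168511\right) = 31574 \left(473393 - 168511\right) = 31574 \cdot 304882 = 9626344268$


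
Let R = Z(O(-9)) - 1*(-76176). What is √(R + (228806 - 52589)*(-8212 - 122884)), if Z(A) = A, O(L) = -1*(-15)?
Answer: I*√23101267641 ≈ 1.5199e+5*I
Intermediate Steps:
O(L) = 15
R = 76191 (R = 15 - 1*(-76176) = 15 + 76176 = 76191)
√(R + (228806 - 52589)*(-8212 - 122884)) = √(76191 + (228806 - 52589)*(-8212 - 122884)) = √(76191 + 176217*(-131096)) = √(76191 - 23101343832) = √(-23101267641) = I*√23101267641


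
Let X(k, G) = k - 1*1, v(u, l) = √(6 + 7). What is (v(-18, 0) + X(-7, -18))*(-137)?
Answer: 1096 - 137*√13 ≈ 602.04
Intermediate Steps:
v(u, l) = √13
X(k, G) = -1 + k (X(k, G) = k - 1 = -1 + k)
(v(-18, 0) + X(-7, -18))*(-137) = (√13 + (-1 - 7))*(-137) = (√13 - 8)*(-137) = (-8 + √13)*(-137) = 1096 - 137*√13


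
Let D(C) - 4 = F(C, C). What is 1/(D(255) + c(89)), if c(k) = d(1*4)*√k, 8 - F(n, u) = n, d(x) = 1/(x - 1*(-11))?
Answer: -54675/13285936 - 15*√89/13285936 ≈ -0.0041259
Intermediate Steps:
d(x) = 1/(11 + x) (d(x) = 1/(x + 11) = 1/(11 + x))
F(n, u) = 8 - n
D(C) = 12 - C (D(C) = 4 + (8 - C) = 12 - C)
c(k) = √k/15 (c(k) = √k/(11 + 1*4) = √k/(11 + 4) = √k/15)
1/(D(255) + c(89)) = 1/((12 - 1*255) + √89/15) = 1/((12 - 255) + √89/15) = 1/(-243 + √89/15)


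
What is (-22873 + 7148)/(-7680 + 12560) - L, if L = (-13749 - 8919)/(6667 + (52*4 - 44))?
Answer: 213491/2222352 ≈ 0.096065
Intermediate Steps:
L = -7556/2277 (L = -22668/(6667 + (208 - 44)) = -22668/(6667 + 164) = -22668/6831 = -22668*1/6831 = -7556/2277 ≈ -3.3184)
(-22873 + 7148)/(-7680 + 12560) - L = (-22873 + 7148)/(-7680 + 12560) - 1*(-7556/2277) = -15725/4880 + 7556/2277 = -15725*1/4880 + 7556/2277 = -3145/976 + 7556/2277 = 213491/2222352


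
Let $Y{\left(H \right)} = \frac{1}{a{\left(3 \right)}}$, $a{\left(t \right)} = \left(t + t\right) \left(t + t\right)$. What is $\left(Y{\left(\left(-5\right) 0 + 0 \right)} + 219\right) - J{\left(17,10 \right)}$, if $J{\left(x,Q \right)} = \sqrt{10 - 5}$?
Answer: $\frac{7885}{36} - \sqrt{5} \approx 216.79$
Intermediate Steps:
$J{\left(x,Q \right)} = \sqrt{5}$
$a{\left(t \right)} = 4 t^{2}$ ($a{\left(t \right)} = 2 t 2 t = 4 t^{2}$)
$Y{\left(H \right)} = \frac{1}{36}$ ($Y{\left(H \right)} = \frac{1}{4 \cdot 3^{2}} = \frac{1}{4 \cdot 9} = \frac{1}{36}$)
$\left(Y{\left(\left(-5\right) 0 + 0 \right)} + 219\right) - J{\left(17,10 \right)} = \left(\frac{1}{36} + 219\right) - \sqrt{5} = \frac{7885}{36} - \sqrt{5}$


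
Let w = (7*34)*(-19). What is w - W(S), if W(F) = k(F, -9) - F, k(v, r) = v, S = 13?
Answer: -4522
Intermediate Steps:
W(F) = 0 (W(F) = F - F = 0)
w = -4522 (w = 238*(-19) = -4522)
w - W(S) = -4522 - 1*0 = -4522 + 0 = -4522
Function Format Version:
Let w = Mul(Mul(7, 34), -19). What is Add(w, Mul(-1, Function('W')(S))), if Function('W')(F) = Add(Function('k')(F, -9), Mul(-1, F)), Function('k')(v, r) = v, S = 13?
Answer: -4522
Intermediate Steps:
Function('W')(F) = 0 (Function('W')(F) = Add(F, Mul(-1, F)) = 0)
w = -4522 (w = Mul(238, -19) = -4522)
Add(w, Mul(-1, Function('W')(S))) = Add(-4522, Mul(-1, 0)) = Add(-4522, 0) = -4522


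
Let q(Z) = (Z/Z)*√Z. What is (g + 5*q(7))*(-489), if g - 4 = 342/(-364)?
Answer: -272373/182 - 2445*√7 ≈ -7965.4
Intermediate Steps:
g = 557/182 (g = 4 + 342/(-364) = 4 + 342*(-1/364) = 4 - 171/182 = 557/182 ≈ 3.0604)
q(Z) = √Z (q(Z) = 1*√Z = √Z)
(g + 5*q(7))*(-489) = (557/182 + 5*√7)*(-489) = -272373/182 - 2445*√7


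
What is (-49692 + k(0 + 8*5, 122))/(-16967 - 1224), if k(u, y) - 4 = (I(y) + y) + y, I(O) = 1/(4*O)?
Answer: 24128671/8877208 ≈ 2.7180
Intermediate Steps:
I(O) = 1/(4*O)
k(u, y) = 4 + 2*y + 1/(4*y) (k(u, y) = 4 + ((1/(4*y) + y) + y) = 4 + ((y + 1/(4*y)) + y) = 4 + (2*y + 1/(4*y)) = 4 + 2*y + 1/(4*y))
(-49692 + k(0 + 8*5, 122))/(-16967 - 1224) = (-49692 + (4 + 2*122 + (¼)/122))/(-16967 - 1224) = (-49692 + (4 + 244 + (¼)*(1/122)))/(-18191) = (-49692 + (4 + 244 + 1/488))*(-1/18191) = (-49692 + 121025/488)*(-1/18191) = -24128671/488*(-1/18191) = 24128671/8877208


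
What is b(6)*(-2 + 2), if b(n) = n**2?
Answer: 0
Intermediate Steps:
b(6)*(-2 + 2) = 6**2*(-2 + 2) = 36*0 = 0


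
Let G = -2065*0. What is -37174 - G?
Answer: -37174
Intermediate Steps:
G = 0
-37174 - G = -37174 - 1*0 = -37174 + 0 = -37174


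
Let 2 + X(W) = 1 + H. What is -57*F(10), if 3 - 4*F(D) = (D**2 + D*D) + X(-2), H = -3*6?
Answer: 5073/2 ≈ 2536.5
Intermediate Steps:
H = -18
X(W) = -19 (X(W) = -2 + (1 - 18) = -2 - 17 = -19)
F(D) = 11/2 - D**2/2 (F(D) = 3/4 - ((D**2 + D*D) - 19)/4 = 3/4 - ((D**2 + D**2) - 19)/4 = 3/4 - (2*D**2 - 19)/4 = 3/4 - (-19 + 2*D**2)/4 = 3/4 + (19/4 - D**2/2) = 11/2 - D**2/2)
-57*F(10) = -57*(11/2 - 1/2*10**2) = -57*(11/2 - 1/2*100) = -57*(11/2 - 50) = -57*(-89/2) = 5073/2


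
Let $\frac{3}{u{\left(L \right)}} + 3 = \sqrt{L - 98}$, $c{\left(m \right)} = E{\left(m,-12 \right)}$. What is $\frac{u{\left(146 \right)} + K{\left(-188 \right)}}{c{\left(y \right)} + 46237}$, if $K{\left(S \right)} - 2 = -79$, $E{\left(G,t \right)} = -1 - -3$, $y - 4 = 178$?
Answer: $- \frac{998}{601107} + \frac{4 \sqrt{3}}{601107} \approx -0.0016487$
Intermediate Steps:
$y = 182$ ($y = 4 + 178 = 182$)
$E{\left(G,t \right)} = 2$ ($E{\left(G,t \right)} = -1 + 3 = 2$)
$K{\left(S \right)} = -77$ ($K{\left(S \right)} = 2 - 79 = -77$)
$c{\left(m \right)} = 2$
$u{\left(L \right)} = \frac{3}{-3 + \sqrt{-98 + L}}$ ($u{\left(L \right)} = \frac{3}{-3 + \sqrt{L - 98}} = \frac{3}{-3 + \sqrt{-98 + L}}$)
$\frac{u{\left(146 \right)} + K{\left(-188 \right)}}{c{\left(y \right)} + 46237} = \frac{\frac{3}{-3 + \sqrt{-98 + 146}} - 77}{2 + 46237} = \frac{\frac{3}{-3 + \sqrt{48}} - 77}{46239} = \left(\frac{3}{-3 + 4 \sqrt{3}} - 77\right) \frac{1}{46239} = \left(-77 + \frac{3}{-3 + 4 \sqrt{3}}\right) \frac{1}{46239} = - \frac{77}{46239} + \frac{1}{15413 \left(-3 + 4 \sqrt{3}\right)}$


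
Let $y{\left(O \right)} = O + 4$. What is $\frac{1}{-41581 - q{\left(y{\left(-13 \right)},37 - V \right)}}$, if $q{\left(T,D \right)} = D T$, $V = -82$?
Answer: $- \frac{1}{40510} \approx -2.4685 \cdot 10^{-5}$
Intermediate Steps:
$y{\left(O \right)} = 4 + O$
$\frac{1}{-41581 - q{\left(y{\left(-13 \right)},37 - V \right)}} = \frac{1}{-41581 - \left(37 - -82\right) \left(4 - 13\right)} = \frac{1}{-41581 - \left(37 + 82\right) \left(-9\right)} = \frac{1}{-41581 - 119 \left(-9\right)} = \frac{1}{-41581 - -1071} = \frac{1}{-41581 + 1071} = \frac{1}{-40510} = - \frac{1}{40510}$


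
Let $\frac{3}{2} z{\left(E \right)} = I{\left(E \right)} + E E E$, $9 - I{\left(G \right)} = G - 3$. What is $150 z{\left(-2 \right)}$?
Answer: $600$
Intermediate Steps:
$I{\left(G \right)} = 12 - G$ ($I{\left(G \right)} = 9 - \left(G - 3\right) = 9 - \left(-3 + G\right) = 12 - G$)
$z{\left(E \right)} = 8 - \frac{2 E}{3} + \frac{2 E^{3}}{3}$ ($z{\left(E \right)} = \frac{2 \left(\left(12 - E\right) + E E E\right)}{3} = \frac{2 \left(\left(12 - E\right) + E^{2} E\right)}{3} = \frac{2 \left(\left(12 - E\right) + E^{3}\right)}{3} = \frac{2 \left(12 + E^{3} - E\right)}{3} = 8 - \frac{2 E}{3} + \frac{2 E^{3}}{3}$)
$150 z{\left(-2 \right)} = 150 \left(8 - - \frac{4}{3} + \frac{2 \left(-2\right)^{3}}{3}\right) = 150 \left(8 + \frac{4}{3} + \frac{2}{3} \left(-8\right)\right) = 150 \left(8 + \frac{4}{3} - \frac{16}{3}\right) = 150 \cdot 4 = 600$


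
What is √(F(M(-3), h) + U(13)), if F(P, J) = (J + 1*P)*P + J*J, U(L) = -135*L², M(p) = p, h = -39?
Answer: 84*I*√3 ≈ 145.49*I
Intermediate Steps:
F(P, J) = J² + P*(J + P) (F(P, J) = (J + P)*P + J² = P*(J + P) + J² = J² + P*(J + P))
√(F(M(-3), h) + U(13)) = √(((-39)² + (-3)² - 39*(-3)) - 135*13²) = √((1521 + 9 + 117) - 135*169) = √(1647 - 22815) = √(-21168) = 84*I*√3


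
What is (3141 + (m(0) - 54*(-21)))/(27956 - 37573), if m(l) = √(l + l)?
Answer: -4275/9617 ≈ -0.44453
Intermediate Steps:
m(l) = √2*√l (m(l) = √(2*l) = √2*√l)
(3141 + (m(0) - 54*(-21)))/(27956 - 37573) = (3141 + (√2*√0 - 54*(-21)))/(27956 - 37573) = (3141 + (√2*0 + 1134))/(-9617) = (3141 + (0 + 1134))*(-1/9617) = (3141 + 1134)*(-1/9617) = 4275*(-1/9617) = -4275/9617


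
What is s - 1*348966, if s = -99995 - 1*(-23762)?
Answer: -425199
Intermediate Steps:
s = -76233 (s = -99995 + 23762 = -76233)
s - 1*348966 = -76233 - 1*348966 = -76233 - 348966 = -425199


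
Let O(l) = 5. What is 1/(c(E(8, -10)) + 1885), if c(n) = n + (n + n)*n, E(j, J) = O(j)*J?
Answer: 1/6835 ≈ 0.00014631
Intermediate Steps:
E(j, J) = 5*J
c(n) = n + 2*n**2 (c(n) = n + (2*n)*n = n + 2*n**2)
1/(c(E(8, -10)) + 1885) = 1/((5*(-10))*(1 + 2*(5*(-10))) + 1885) = 1/(-50*(1 + 2*(-50)) + 1885) = 1/(-50*(1 - 100) + 1885) = 1/(-50*(-99) + 1885) = 1/(4950 + 1885) = 1/6835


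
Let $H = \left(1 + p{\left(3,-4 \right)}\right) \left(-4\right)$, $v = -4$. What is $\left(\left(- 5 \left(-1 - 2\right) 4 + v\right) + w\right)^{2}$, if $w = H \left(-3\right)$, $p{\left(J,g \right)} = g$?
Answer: $400$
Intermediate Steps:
$H = 12$ ($H = \left(1 - 4\right) \left(-4\right) = \left(-3\right) \left(-4\right) = 12$)
$w = -36$ ($w = 12 \left(-3\right) = -36$)
$\left(\left(- 5 \left(-1 - 2\right) 4 + v\right) + w\right)^{2} = \left(\left(- 5 \left(-1 - 2\right) 4 - 4\right) - 36\right)^{2} = \left(\left(\left(-5\right) \left(-3\right) 4 - 4\right) - 36\right)^{2} = \left(\left(15 \cdot 4 - 4\right) - 36\right)^{2} = \left(\left(60 - 4\right) - 36\right)^{2} = \left(56 - 36\right)^{2} = 20^{2} = 400$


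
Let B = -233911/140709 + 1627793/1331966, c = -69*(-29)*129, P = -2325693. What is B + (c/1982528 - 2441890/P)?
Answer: 35520600303507393994119/48008067681462068215232 ≈ 0.73989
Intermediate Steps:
c = 258129 (c = 2001*129 = 258129)
B = -82516373789/187419603894 (B = -233911*1/140709 + 1627793*(1/1331966) = -233911/140709 + 1627793/1331966 = -82516373789/187419603894 ≈ -0.44028)
B + (c/1982528 - 2441890/P) = -82516373789/187419603894 + (258129/1982528 - 2441890/(-2325693)) = -82516373789/187419603894 + (258129*(1/1982528) - 2441890*(-1/2325693)) = -82516373789/187419603894 + (258129/1982528 + 2441890/2325693) = -82516373789/187419603894 + 5441444106317/4610751491904 = 35520600303507393994119/48008067681462068215232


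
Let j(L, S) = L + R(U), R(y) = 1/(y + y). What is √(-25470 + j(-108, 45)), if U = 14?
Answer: I*√5013281/14 ≈ 159.93*I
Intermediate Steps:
R(y) = 1/(2*y)
j(L, S) = 1/28 + L (j(L, S) = L + (½)/14 = L + (½)*(1/14) = L + 1/28 = 1/28 + L)
√(-25470 + j(-108, 45)) = √(-25470 + (1/28 - 108)) = √(-25470 - 3023/28) = √(-716183/28) = I*√5013281/14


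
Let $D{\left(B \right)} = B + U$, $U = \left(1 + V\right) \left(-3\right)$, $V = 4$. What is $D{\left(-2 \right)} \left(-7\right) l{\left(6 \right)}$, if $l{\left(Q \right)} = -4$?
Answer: $-476$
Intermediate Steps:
$U = -15$ ($U = \left(1 + 4\right) \left(-3\right) = 5 \left(-3\right) = -15$)
$D{\left(B \right)} = -15 + B$ ($D{\left(B \right)} = B - 15 = -15 + B$)
$D{\left(-2 \right)} \left(-7\right) l{\left(6 \right)} = \left(-15 - 2\right) \left(-7\right) \left(-4\right) = \left(-17\right) \left(-7\right) \left(-4\right) = 119 \left(-4\right) = -476$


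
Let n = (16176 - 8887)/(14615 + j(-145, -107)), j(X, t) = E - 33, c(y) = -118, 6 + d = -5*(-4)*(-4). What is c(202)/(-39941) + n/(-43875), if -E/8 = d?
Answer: 78765477551/26759321696250 ≈ 0.0029435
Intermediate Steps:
d = -86 (d = -6 - 5*(-4)*(-4) = -6 + 20*(-4) = -6 - 80 = -86)
E = 688 (E = -8*(-86) = 688)
j(X, t) = 655 (j(X, t) = 688 - 33 = 655)
n = 7289/15270 (n = (16176 - 8887)/(14615 + 655) = 7289/15270 ≈ 0.47734)
c(202)/(-39941) + n/(-43875) = -118/(-39941) + (7289/15270)/(-43875) = -118*(-1/39941) + (7289/15270)*(-1/43875) = 118/39941 - 7289/669971250 = 78765477551/26759321696250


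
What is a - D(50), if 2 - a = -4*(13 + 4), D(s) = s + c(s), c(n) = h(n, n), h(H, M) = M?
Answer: -30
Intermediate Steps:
c(n) = n
D(s) = 2*s (D(s) = s + s = 2*s)
a = 70 (a = 2 - (-4)*(13 + 4) = 2 - (-4)*17 = 2 - 1*(-68) = 2 + 68 = 70)
a - D(50) = 70 - 2*50 = 70 - 1*100 = 70 - 100 = -30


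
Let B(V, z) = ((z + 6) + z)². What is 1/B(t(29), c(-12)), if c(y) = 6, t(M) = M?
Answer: 1/324 ≈ 0.0030864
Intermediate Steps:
B(V, z) = (6 + 2*z)² (B(V, z) = ((6 + z) + z)² = (6 + 2*z)²)
1/B(t(29), c(-12)) = 1/(4*(3 + 6)²) = 1/(4*9²) = 1/(4*81) = 1/324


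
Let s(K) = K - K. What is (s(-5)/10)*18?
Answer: 0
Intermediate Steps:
s(K) = 0
(s(-5)/10)*18 = (0/10)*18 = (0*(⅒))*18 = 0*18 = 0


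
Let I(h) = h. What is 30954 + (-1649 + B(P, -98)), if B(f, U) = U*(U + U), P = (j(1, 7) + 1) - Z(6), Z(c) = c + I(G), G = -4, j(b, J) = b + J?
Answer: 48513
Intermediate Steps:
j(b, J) = J + b
Z(c) = -4 + c (Z(c) = c - 4 = -4 + c)
P = 7 (P = ((7 + 1) + 1) - (-4 + 6) = (8 + 1) - 1*2 = 9 - 2 = 7)
B(f, U) = 2*U² (B(f, U) = U*(2*U) = 2*U²)
30954 + (-1649 + B(P, -98)) = 30954 + (-1649 + 2*(-98)²) = 30954 + (-1649 + 2*9604) = 30954 + (-1649 + 19208) = 30954 + 17559 = 48513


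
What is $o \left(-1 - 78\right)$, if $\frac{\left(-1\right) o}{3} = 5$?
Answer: $1185$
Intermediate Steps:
$o = -15$ ($o = \left(-3\right) 5 = -15$)
$o \left(-1 - 78\right) = - 15 \left(-1 - 78\right) = \left(-15\right) \left(-79\right) = 1185$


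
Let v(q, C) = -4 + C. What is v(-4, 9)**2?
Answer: 25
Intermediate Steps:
v(-4, 9)**2 = (-4 + 9)**2 = 5**2 = 25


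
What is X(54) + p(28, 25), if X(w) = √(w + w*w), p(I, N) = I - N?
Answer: 3 + 3*√330 ≈ 57.498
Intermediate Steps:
X(w) = √(w + w²)
X(54) + p(28, 25) = √(54*(1 + 54)) + (28 - 1*25) = √(54*55) + (28 - 25) = √2970 + 3 = 3*√330 + 3 = 3 + 3*√330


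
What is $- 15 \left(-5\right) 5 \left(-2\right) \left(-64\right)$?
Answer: $48000$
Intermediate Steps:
$- 15 \left(-5\right) 5 \left(-2\right) \left(-64\right) = - 15 \left(\left(-25\right) \left(-2\right)\right) \left(-64\right) = \left(-15\right) 50 \left(-64\right) = \left(-750\right) \left(-64\right) = 48000$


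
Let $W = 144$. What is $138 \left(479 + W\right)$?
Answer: $85974$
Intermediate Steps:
$138 \left(479 + W\right) = 138 \left(479 + 144\right) = 138 \cdot 623 = 85974$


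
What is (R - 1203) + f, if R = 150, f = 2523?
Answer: 1470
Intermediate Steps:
(R - 1203) + f = (150 - 1203) + 2523 = -1053 + 2523 = 1470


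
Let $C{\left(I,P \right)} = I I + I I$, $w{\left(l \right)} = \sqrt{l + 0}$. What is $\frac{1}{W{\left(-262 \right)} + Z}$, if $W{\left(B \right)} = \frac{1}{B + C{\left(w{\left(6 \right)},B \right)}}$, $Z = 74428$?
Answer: $\frac{250}{18606999} \approx 1.3436 \cdot 10^{-5}$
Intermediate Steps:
$w{\left(l \right)} = \sqrt{l}$
$C{\left(I,P \right)} = 2 I^{2}$ ($C{\left(I,P \right)} = I^{2} + I^{2} = 2 I^{2}$)
$W{\left(B \right)} = \frac{1}{12 + B}$ ($W{\left(B \right)} = \frac{1}{B + 2 \left(\sqrt{6}\right)^{2}} = \frac{1}{B + 2 \cdot 6} = \frac{1}{B + 12} = \frac{1}{12 + B}$)
$\frac{1}{W{\left(-262 \right)} + Z} = \frac{1}{\frac{1}{12 - 262} + 74428} = \frac{1}{\frac{1}{-250} + 74428} = \frac{1}{- \frac{1}{250} + 74428} = \frac{1}{\frac{18606999}{250}} = \frac{250}{18606999}$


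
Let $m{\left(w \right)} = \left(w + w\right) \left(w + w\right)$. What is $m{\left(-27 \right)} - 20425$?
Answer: $-17509$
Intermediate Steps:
$m{\left(w \right)} = 4 w^{2}$ ($m{\left(w \right)} = 2 w 2 w = 4 w^{2}$)
$m{\left(-27 \right)} - 20425 = 4 \left(-27\right)^{2} - 20425 = 4 \cdot 729 - 20425 = 2916 - 20425 = -17509$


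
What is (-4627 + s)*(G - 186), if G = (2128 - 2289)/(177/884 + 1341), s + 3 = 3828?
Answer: 176975599660/1185621 ≈ 1.4927e+5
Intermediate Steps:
s = 3825 (s = -3 + 3828 = 3825)
G = -142324/1185621 (G = -161/(177*(1/884) + 1341) = -161/(177/884 + 1341) = -161/1185621/884 = -161*884/1185621 = -142324/1185621 ≈ -0.12004)
(-4627 + s)*(G - 186) = (-4627 + 3825)*(-142324/1185621 - 186) = -802*(-220667830/1185621) = 176975599660/1185621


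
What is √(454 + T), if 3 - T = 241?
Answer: 6*√6 ≈ 14.697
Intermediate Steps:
T = -238 (T = 3 - 1*241 = 3 - 241 = -238)
√(454 + T) = √(454 - 238) = √216 = 6*√6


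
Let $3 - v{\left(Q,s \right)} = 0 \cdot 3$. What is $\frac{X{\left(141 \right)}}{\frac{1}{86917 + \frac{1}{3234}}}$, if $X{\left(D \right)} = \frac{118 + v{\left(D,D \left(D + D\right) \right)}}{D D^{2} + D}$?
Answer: $\frac{3091985369}{824188428} \approx 3.7516$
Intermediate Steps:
$v{\left(Q,s \right)} = 3$ ($v{\left(Q,s \right)} = 3 - 0 \cdot 3 = 3 - 0 = 3 + 0 = 3$)
$X{\left(D \right)} = \frac{121}{D + D^{3}}$ ($X{\left(D \right)} = \frac{118 + 3}{D D^{2} + D} = \frac{121}{D^{3} + D} = \frac{121}{D + D^{3}}$)
$\frac{X{\left(141 \right)}}{\frac{1}{86917 + \frac{1}{3234}}} = \frac{121 \frac{1}{141 + 141^{3}}}{\frac{1}{86917 + \frac{1}{3234}}} = \frac{121 \frac{1}{141 + 2803221}}{\frac{1}{86917 + \frac{1}{3234}}} = \frac{121 \cdot \frac{1}{2803362}}{\frac{1}{\frac{281089579}{3234}}} = \frac{121 \cdot \frac{1}{2803362}}{\frac{3234}{281089579}} = \frac{121}{2803362} \cdot \frac{281089579}{3234} = \frac{3091985369}{824188428}$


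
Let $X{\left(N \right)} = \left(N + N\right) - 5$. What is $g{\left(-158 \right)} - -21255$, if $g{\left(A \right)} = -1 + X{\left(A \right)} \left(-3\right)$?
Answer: $22217$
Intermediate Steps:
$X{\left(N \right)} = -5 + 2 N$ ($X{\left(N \right)} = 2 N - 5 = -5 + 2 N$)
$g{\left(A \right)} = 14 - 6 A$ ($g{\left(A \right)} = -1 + \left(-5 + 2 A\right) \left(-3\right) = -1 - \left(-15 + 6 A\right) = 14 - 6 A$)
$g{\left(-158 \right)} - -21255 = \left(14 - -948\right) - -21255 = \left(14 + 948\right) + 21255 = 962 + 21255 = 22217$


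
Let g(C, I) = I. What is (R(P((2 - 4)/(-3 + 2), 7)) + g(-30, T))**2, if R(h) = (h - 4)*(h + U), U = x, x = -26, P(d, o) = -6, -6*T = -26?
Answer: 946729/9 ≈ 1.0519e+5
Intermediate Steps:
T = 13/3 (T = -1/6*(-26) = 13/3 ≈ 4.3333)
U = -26
R(h) = (-26 + h)*(-4 + h) (R(h) = (h - 4)*(h - 26) = (-4 + h)*(-26 + h) = (-26 + h)*(-4 + h))
(R(P((2 - 4)/(-3 + 2), 7)) + g(-30, T))**2 = ((104 + (-6)**2 - 30*(-6)) + 13/3)**2 = ((104 + 36 + 180) + 13/3)**2 = (320 + 13/3)**2 = (973/3)**2 = 946729/9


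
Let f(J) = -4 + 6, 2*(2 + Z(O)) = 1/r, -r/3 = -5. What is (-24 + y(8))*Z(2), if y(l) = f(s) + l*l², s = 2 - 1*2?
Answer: -2891/3 ≈ -963.67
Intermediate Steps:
r = 15 (r = -3*(-5) = 15)
Z(O) = -59/30 (Z(O) = -2 + (½)/15 = -2 + (½)*(1/15) = -2 + 1/30 = -59/30)
s = 0 (s = 2 - 2 = 0)
f(J) = 2
y(l) = 2 + l³ (y(l) = 2 + l*l² = 2 + l³)
(-24 + y(8))*Z(2) = (-24 + (2 + 8³))*(-59/30) = (-24 + (2 + 512))*(-59/30) = (-24 + 514)*(-59/30) = 490*(-59/30) = -2891/3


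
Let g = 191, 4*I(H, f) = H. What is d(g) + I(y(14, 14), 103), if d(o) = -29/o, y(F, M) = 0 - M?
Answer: -1395/382 ≈ -3.6518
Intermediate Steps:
y(F, M) = -M
I(H, f) = H/4
d(g) + I(y(14, 14), 103) = -29/191 + (-1*14)/4 = -29*1/191 + (¼)*(-14) = -29/191 - 7/2 = -1395/382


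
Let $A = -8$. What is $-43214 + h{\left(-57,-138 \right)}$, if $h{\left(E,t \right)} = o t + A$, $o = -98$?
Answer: $-29698$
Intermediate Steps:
$h{\left(E,t \right)} = -8 - 98 t$ ($h{\left(E,t \right)} = - 98 t - 8 = -8 - 98 t$)
$-43214 + h{\left(-57,-138 \right)} = -43214 - -13516 = -43214 + \left(-8 + 13524\right) = -43214 + 13516 = -29698$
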